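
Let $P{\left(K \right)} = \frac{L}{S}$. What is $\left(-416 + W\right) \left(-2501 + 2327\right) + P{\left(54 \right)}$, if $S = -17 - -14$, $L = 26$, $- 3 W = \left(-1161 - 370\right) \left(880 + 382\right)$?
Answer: $- \frac{335972102}{3} \approx -1.1199 \cdot 10^{8}$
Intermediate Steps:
$W = \frac{1932122}{3}$ ($W = - \frac{\left(-1161 - 370\right) \left(880 + 382\right)}{3} = - \frac{\left(-1531\right) 1262}{3} = \left(- \frac{1}{3}\right) \left(-1932122\right) = \frac{1932122}{3} \approx 6.4404 \cdot 10^{5}$)
$S = -3$ ($S = -17 + 14 = -3$)
$P{\left(K \right)} = - \frac{26}{3}$ ($P{\left(K \right)} = \frac{26}{-3} = 26 \left(- \frac{1}{3}\right) = - \frac{26}{3}$)
$\left(-416 + W\right) \left(-2501 + 2327\right) + P{\left(54 \right)} = \left(-416 + \frac{1932122}{3}\right) \left(-2501 + 2327\right) - \frac{26}{3} = \frac{1930874}{3} \left(-174\right) - \frac{26}{3} = -111990692 - \frac{26}{3} = - \frac{335972102}{3}$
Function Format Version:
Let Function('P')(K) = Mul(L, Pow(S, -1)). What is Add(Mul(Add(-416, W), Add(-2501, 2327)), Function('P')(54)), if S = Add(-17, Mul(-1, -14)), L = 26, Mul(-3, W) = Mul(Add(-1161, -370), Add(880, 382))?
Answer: Rational(-335972102, 3) ≈ -1.1199e+8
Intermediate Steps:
W = Rational(1932122, 3) (W = Mul(Rational(-1, 3), Mul(Add(-1161, -370), Add(880, 382))) = Mul(Rational(-1, 3), Mul(-1531, 1262)) = Mul(Rational(-1, 3), -1932122) = Rational(1932122, 3) ≈ 6.4404e+5)
S = -3 (S = Add(-17, 14) = -3)
Function('P')(K) = Rational(-26, 3) (Function('P')(K) = Mul(26, Pow(-3, -1)) = Mul(26, Rational(-1, 3)) = Rational(-26, 3))
Add(Mul(Add(-416, W), Add(-2501, 2327)), Function('P')(54)) = Add(Mul(Add(-416, Rational(1932122, 3)), Add(-2501, 2327)), Rational(-26, 3)) = Add(Mul(Rational(1930874, 3), -174), Rational(-26, 3)) = Add(-111990692, Rational(-26, 3)) = Rational(-335972102, 3)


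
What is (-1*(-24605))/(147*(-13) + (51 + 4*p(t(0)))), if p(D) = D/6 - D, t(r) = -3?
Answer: -133/10 ≈ -13.300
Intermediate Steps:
p(D) = -5*D/6 (p(D) = D*(⅙) - D = D/6 - D = -5*D/6)
(-1*(-24605))/(147*(-13) + (51 + 4*p(t(0)))) = (-1*(-24605))/(147*(-13) + (51 + 4*(-⅚*(-3)))) = 24605/(-1911 + (51 + 4*(5/2))) = 24605/(-1911 + (51 + 10)) = 24605/(-1911 + 61) = 24605/(-1850) = 24605*(-1/1850) = -133/10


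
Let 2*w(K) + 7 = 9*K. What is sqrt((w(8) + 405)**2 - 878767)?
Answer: I*sqrt(2749443)/2 ≈ 829.07*I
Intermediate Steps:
w(K) = -7/2 + 9*K/2 (w(K) = -7/2 + (9*K)/2 = -7/2 + 9*K/2)
sqrt((w(8) + 405)**2 - 878767) = sqrt(((-7/2 + (9/2)*8) + 405)**2 - 878767) = sqrt(((-7/2 + 36) + 405)**2 - 878767) = sqrt((65/2 + 405)**2 - 878767) = sqrt((875/2)**2 - 878767) = sqrt(765625/4 - 878767) = sqrt(-2749443/4) = I*sqrt(2749443)/2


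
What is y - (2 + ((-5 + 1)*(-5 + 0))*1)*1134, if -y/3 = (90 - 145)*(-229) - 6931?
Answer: -41940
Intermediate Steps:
y = -16992 (y = -3*((90 - 145)*(-229) - 6931) = -3*(-55*(-229) - 6931) = -3*(12595 - 6931) = -3*5664 = -16992)
y - (2 + ((-5 + 1)*(-5 + 0))*1)*1134 = -16992 - (2 + ((-5 + 1)*(-5 + 0))*1)*1134 = -16992 - (2 - 4*(-5)*1)*1134 = -16992 - (2 + 20*1)*1134 = -16992 - (2 + 20)*1134 = -16992 - 22*1134 = -16992 - 1*24948 = -16992 - 24948 = -41940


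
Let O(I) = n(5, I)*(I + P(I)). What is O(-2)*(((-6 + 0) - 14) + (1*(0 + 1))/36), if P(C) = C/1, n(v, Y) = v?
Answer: 3595/9 ≈ 399.44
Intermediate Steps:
P(C) = C (P(C) = C*1 = C)
O(I) = 10*I (O(I) = 5*(I + I) = 5*(2*I) = 10*I)
O(-2)*(((-6 + 0) - 14) + (1*(0 + 1))/36) = (10*(-2))*(((-6 + 0) - 14) + (1*(0 + 1))/36) = -20*((-6 - 14) + (1*1)*(1/36)) = -20*(-20 + 1*(1/36)) = -20*(-20 + 1/36) = -20*(-719/36) = 3595/9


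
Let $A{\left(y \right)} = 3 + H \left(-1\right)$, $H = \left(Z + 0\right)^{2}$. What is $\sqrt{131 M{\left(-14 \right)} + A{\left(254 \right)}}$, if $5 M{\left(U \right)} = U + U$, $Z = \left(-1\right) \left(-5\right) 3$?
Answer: $\frac{i \sqrt{23890}}{5} \approx 30.913 i$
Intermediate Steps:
$Z = 15$ ($Z = 5 \cdot 3 = 15$)
$M{\left(U \right)} = \frac{2 U}{5}$ ($M{\left(U \right)} = \frac{U + U}{5} = \frac{2 U}{5}$)
$H = 225$ ($H = \left(15 + 0\right)^{2} = 15^{2} = 225$)
$A{\left(y \right)} = -222$ ($A{\left(y \right)} = 3 + 225 \left(-1\right) = 3 - 225 = -222$)
$\sqrt{131 M{\left(-14 \right)} + A{\left(254 \right)}} = \sqrt{131 \cdot \frac{2}{5} \left(-14\right) - 222} = \sqrt{131 \left(- \frac{28}{5}\right) - 222} = \sqrt{- \frac{3668}{5} - 222} = \sqrt{- \frac{4778}{5}} = \frac{i \sqrt{23890}}{5}$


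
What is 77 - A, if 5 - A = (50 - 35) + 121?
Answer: 208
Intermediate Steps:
A = -131 (A = 5 - ((50 - 35) + 121) = 5 - (15 + 121) = 5 - 1*136 = 5 - 136 = -131)
77 - A = 77 - 1*(-131) = 77 + 131 = 208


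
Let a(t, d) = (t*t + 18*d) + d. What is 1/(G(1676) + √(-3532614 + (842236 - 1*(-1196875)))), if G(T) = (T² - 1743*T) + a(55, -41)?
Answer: -110046/12111615619 - 11*I*√12343/12111615619 ≈ -9.086e-6 - 1.009e-7*I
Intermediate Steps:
a(t, d) = t² + 19*d (a(t, d) = (t² + 18*d) + d = t² + 19*d)
G(T) = 2246 + T² - 1743*T (G(T) = (T² - 1743*T) + (55² + 19*(-41)) = (T² - 1743*T) + (3025 - 779) = (T² - 1743*T) + 2246 = 2246 + T² - 1743*T)
1/(G(1676) + √(-3532614 + (842236 - 1*(-1196875)))) = 1/((2246 + 1676² - 1743*1676) + √(-3532614 + (842236 - 1*(-1196875)))) = 1/((2246 + 2808976 - 2921268) + √(-3532614 + (842236 + 1196875))) = 1/(-110046 + √(-3532614 + 2039111)) = 1/(-110046 + √(-1493503)) = 1/(-110046 + 11*I*√12343)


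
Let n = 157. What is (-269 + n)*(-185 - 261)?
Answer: 49952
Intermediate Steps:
(-269 + n)*(-185 - 261) = (-269 + 157)*(-185 - 261) = -112*(-446) = 49952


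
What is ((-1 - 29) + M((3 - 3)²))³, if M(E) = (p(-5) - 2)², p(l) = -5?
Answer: 6859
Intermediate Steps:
M(E) = 49 (M(E) = (-5 - 2)² = (-7)² = 49)
((-1 - 29) + M((3 - 3)²))³ = ((-1 - 29) + 49)³ = (-30 + 49)³ = 19³ = 6859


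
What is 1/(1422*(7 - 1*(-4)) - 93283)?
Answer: -1/77641 ≈ -1.2880e-5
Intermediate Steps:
1/(1422*(7 - 1*(-4)) - 93283) = 1/(1422*(7 + 4) - 93283) = 1/(1422*11 - 93283) = 1/(15642 - 93283) = 1/(-77641) = -1/77641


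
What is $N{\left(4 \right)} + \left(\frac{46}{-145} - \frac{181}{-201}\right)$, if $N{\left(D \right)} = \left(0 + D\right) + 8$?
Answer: $\frac{366739}{29145} \approx 12.583$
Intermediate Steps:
$N{\left(D \right)} = 8 + D$ ($N{\left(D \right)} = D + 8 = 8 + D$)
$N{\left(4 \right)} + \left(\frac{46}{-145} - \frac{181}{-201}\right) = \left(8 + 4\right) + \left(\frac{46}{-145} - \frac{181}{-201}\right) = 12 + \left(46 \left(- \frac{1}{145}\right) - - \frac{181}{201}\right) = 12 + \left(- \frac{46}{145} + \frac{181}{201}\right) = 12 + \frac{16999}{29145} = \frac{366739}{29145}$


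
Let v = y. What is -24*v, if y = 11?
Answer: -264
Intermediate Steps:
v = 11
-24*v = -24*11 = -264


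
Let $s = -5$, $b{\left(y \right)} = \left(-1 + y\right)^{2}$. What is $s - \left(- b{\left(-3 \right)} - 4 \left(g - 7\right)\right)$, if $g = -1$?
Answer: $-21$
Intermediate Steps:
$s - \left(- b{\left(-3 \right)} - 4 \left(g - 7\right)\right) = -5 - \left(- \left(-1 - 3\right)^{2} - 4 \left(-1 - 7\right)\right) = -5 + \left(\left(-4\right)^{2} - \left(-4\right) \left(-8\right)\right) = -5 + \left(16 - 32\right) = -5 - 16 = -21$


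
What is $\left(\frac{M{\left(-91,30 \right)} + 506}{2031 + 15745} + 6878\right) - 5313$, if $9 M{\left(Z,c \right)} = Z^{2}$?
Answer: $\frac{250387795}{159984} \approx 1565.1$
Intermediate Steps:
$M{\left(Z,c \right)} = \frac{Z^{2}}{9}$
$\left(\frac{M{\left(-91,30 \right)} + 506}{2031 + 15745} + 6878\right) - 5313 = \left(\frac{\frac{\left(-91\right)^{2}}{9} + 506}{2031 + 15745} + 6878\right) - 5313 = \left(\frac{\frac{1}{9} \cdot 8281 + 506}{17776} + 6878\right) - 5313 = \left(\left(\frac{8281}{9} + 506\right) \frac{1}{17776} + 6878\right) - 5313 = \left(\frac{12835}{9} \cdot \frac{1}{17776} + 6878\right) - 5313 = \left(\frac{12835}{159984} + 6878\right) - 5313 = \frac{1100382787}{159984} - 5313 = \frac{250387795}{159984}$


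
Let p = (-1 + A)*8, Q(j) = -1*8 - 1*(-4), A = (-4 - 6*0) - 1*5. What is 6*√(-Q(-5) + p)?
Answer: 12*I*√19 ≈ 52.307*I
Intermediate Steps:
A = -9 (A = (-4 - 1*0) - 5 = (-4 + 0) - 5 = -4 - 5 = -9)
Q(j) = -4 (Q(j) = -8 + 4 = -4)
p = -80 (p = (-1 - 9)*8 = -10*8 = -80)
6*√(-Q(-5) + p) = 6*√(-1*(-4) - 80) = 6*√(4 - 80) = 6*√(-76) = 6*(2*I*√19) = 12*I*√19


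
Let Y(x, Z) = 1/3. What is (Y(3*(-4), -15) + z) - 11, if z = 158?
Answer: 442/3 ≈ 147.33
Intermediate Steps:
Y(x, Z) = ⅓ (Y(x, Z) = 1*(⅓) = ⅓)
(Y(3*(-4), -15) + z) - 11 = (⅓ + 158) - 11 = 475/3 - 11 = 442/3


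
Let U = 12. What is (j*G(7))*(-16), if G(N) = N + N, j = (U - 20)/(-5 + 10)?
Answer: 1792/5 ≈ 358.40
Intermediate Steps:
j = -8/5 (j = (12 - 20)/(-5 + 10) = -8/5 ≈ -1.6000)
G(N) = 2*N
(j*G(7))*(-16) = -16*7/5*(-16) = -8/5*14*(-16) = -112/5*(-16) = 1792/5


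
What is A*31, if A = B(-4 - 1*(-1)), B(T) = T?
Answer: -93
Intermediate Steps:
A = -3 (A = -4 - 1*(-1) = -4 + 1 = -3)
A*31 = -3*31 = -93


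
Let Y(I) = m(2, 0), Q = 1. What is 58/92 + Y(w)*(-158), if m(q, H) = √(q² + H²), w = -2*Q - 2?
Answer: -14507/46 ≈ -315.37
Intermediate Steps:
w = -4 (w = -2*1 - 2 = -2 - 2 = -4)
m(q, H) = √(H² + q²)
Y(I) = 2 (Y(I) = √(0² + 2²) = √(0 + 4) = √4 = 2)
58/92 + Y(w)*(-158) = 58/92 + 2*(-158) = 58*(1/92) - 316 = 29/46 - 316 = -14507/46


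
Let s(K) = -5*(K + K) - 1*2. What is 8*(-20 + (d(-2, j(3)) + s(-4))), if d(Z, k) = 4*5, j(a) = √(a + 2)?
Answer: 304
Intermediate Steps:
j(a) = √(2 + a)
d(Z, k) = 20
s(K) = -2 - 10*K (s(K) = -10*K - 2 = -2 - 10*K)
8*(-20 + (d(-2, j(3)) + s(-4))) = 8*(-20 + (20 + (-2 - 10*(-4)))) = 8*(-20 + (20 + (-2 + 40))) = 8*(-20 + (20 + 38)) = 8*(-20 + 58) = 8*38 = 304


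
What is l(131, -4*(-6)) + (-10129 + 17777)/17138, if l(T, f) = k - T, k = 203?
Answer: 620792/8569 ≈ 72.446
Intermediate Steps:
l(T, f) = 203 - T
l(131, -4*(-6)) + (-10129 + 17777)/17138 = (203 - 1*131) + (-10129 + 17777)/17138 = (203 - 131) + 7648*(1/17138) = 72 + 3824/8569 = 620792/8569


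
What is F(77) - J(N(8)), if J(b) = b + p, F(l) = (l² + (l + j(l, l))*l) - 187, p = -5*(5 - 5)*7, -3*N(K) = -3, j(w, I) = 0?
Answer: 11670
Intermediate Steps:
N(K) = 1 (N(K) = -⅓*(-3) = 1)
p = 0 (p = -5*0*7 = 0*7 = 0)
F(l) = -187 + 2*l² (F(l) = (l² + (l + 0)*l) - 187 = (l² + l*l) - 187 = (l² + l²) - 187 = 2*l² - 187 = -187 + 2*l²)
J(b) = b (J(b) = b + 0 = b)
F(77) - J(N(8)) = (-187 + 2*77²) - 1*1 = (-187 + 2*5929) - 1 = (-187 + 11858) - 1 = 11671 - 1 = 11670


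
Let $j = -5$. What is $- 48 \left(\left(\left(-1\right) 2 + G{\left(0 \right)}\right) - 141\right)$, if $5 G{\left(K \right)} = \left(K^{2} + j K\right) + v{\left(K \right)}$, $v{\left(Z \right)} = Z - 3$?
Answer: $\frac{34464}{5} \approx 6892.8$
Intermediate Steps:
$v{\left(Z \right)} = -3 + Z$
$G{\left(K \right)} = - \frac{3}{5} - \frac{4 K}{5} + \frac{K^{2}}{5}$ ($G{\left(K \right)} = \frac{\left(K^{2} - 5 K\right) + \left(-3 + K\right)}{5} = \frac{-3 + K^{2} - 4 K}{5} = - \frac{3}{5} - \frac{4 K}{5} + \frac{K^{2}}{5}$)
$- 48 \left(\left(\left(-1\right) 2 + G{\left(0 \right)}\right) - 141\right) = - 48 \left(\left(\left(-1\right) 2 - \left(\frac{3}{5} - \frac{0^{2}}{5}\right)\right) - 141\right) = - 48 \left(\left(-2 + \left(- \frac{3}{5} + 0 + \frac{1}{5} \cdot 0\right)\right) - 141\right) = - 48 \left(\left(-2 + \left(- \frac{3}{5} + 0 + 0\right)\right) - 141\right) = - 48 \left(\left(-2 - \frac{3}{5}\right) - 141\right) = - 48 \left(- \frac{13}{5} - 141\right) = \left(-48\right) \left(- \frac{718}{5}\right) = \frac{34464}{5}$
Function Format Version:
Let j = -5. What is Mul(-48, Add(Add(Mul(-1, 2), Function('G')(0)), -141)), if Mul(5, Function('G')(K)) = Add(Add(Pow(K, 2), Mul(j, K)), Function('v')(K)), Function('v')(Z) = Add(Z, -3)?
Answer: Rational(34464, 5) ≈ 6892.8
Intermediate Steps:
Function('v')(Z) = Add(-3, Z)
Function('G')(K) = Add(Rational(-3, 5), Mul(Rational(-4, 5), K), Mul(Rational(1, 5), Pow(K, 2))) (Function('G')(K) = Mul(Rational(1, 5), Add(Add(Pow(K, 2), Mul(-5, K)), Add(-3, K))) = Mul(Rational(1, 5), Add(-3, Pow(K, 2), Mul(-4, K))) = Add(Rational(-3, 5), Mul(Rational(-4, 5), K), Mul(Rational(1, 5), Pow(K, 2))))
Mul(-48, Add(Add(Mul(-1, 2), Function('G')(0)), -141)) = Mul(-48, Add(Add(Mul(-1, 2), Add(Rational(-3, 5), Mul(Rational(-4, 5), 0), Mul(Rational(1, 5), Pow(0, 2)))), -141)) = Mul(-48, Add(Add(-2, Add(Rational(-3, 5), 0, Mul(Rational(1, 5), 0))), -141)) = Mul(-48, Add(Add(-2, Add(Rational(-3, 5), 0, 0)), -141)) = Mul(-48, Add(Add(-2, Rational(-3, 5)), -141)) = Mul(-48, Add(Rational(-13, 5), -141)) = Mul(-48, Rational(-718, 5)) = Rational(34464, 5)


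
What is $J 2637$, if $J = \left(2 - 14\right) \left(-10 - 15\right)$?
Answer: $791100$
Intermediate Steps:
$J = 300$ ($J = \left(-12\right) \left(-25\right) = 300$)
$J 2637 = 300 \cdot 2637 = 791100$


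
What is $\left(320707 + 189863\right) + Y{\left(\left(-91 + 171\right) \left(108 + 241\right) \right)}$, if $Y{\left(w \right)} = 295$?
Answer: $510865$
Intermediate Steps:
$\left(320707 + 189863\right) + Y{\left(\left(-91 + 171\right) \left(108 + 241\right) \right)} = \left(320707 + 189863\right) + 295 = 510570 + 295 = 510865$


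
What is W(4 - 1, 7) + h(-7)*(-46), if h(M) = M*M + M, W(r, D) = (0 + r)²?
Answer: -1923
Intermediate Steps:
W(r, D) = r²
h(M) = M + M² (h(M) = M² + M = M + M²)
W(4 - 1, 7) + h(-7)*(-46) = (4 - 1)² - 7*(1 - 7)*(-46) = 3² - 7*(-6)*(-46) = 9 + 42*(-46) = 9 - 1932 = -1923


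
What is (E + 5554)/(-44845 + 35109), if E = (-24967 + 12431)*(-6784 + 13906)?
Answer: 44637919/4868 ≈ 9169.7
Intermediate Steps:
E = -89281392 (E = -12536*7122 = -89281392)
(E + 5554)/(-44845 + 35109) = (-89281392 + 5554)/(-44845 + 35109) = -89275838/(-9736) = -89275838*(-1/9736) = 44637919/4868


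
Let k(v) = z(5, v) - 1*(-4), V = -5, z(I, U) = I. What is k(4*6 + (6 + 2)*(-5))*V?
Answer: -45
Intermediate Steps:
k(v) = 9 (k(v) = 5 - 1*(-4) = 5 + 4 = 9)
k(4*6 + (6 + 2)*(-5))*V = 9*(-5) = -45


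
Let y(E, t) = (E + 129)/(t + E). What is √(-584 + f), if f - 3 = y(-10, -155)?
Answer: 4*I*√989835/165 ≈ 24.119*I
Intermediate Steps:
y(E, t) = (129 + E)/(E + t)
f = 376/165 (f = 3 + (129 - 10)/(-10 - 155) = 3 + 119/(-165) = 3 - 1/165*119 = 3 - 119/165 = 376/165 ≈ 2.2788)
√(-584 + f) = √(-584 + 376/165) = √(-95984/165) = 4*I*√989835/165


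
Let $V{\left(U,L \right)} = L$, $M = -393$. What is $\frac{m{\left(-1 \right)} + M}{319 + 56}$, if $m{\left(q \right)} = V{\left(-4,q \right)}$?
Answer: $- \frac{394}{375} \approx -1.0507$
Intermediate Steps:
$m{\left(q \right)} = q$
$\frac{m{\left(-1 \right)} + M}{319 + 56} = \frac{-1 - 393}{319 + 56} = - \frac{394}{375}$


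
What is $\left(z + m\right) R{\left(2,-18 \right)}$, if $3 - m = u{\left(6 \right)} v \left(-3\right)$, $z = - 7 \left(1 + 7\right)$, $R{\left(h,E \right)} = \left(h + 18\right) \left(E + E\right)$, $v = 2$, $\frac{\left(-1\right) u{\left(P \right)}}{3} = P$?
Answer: $115920$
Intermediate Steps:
$u{\left(P \right)} = - 3 P$
$R{\left(h,E \right)} = 2 E \left(18 + h\right)$ ($R{\left(h,E \right)} = \left(18 + h\right) 2 E = 2 E \left(18 + h\right)$)
$z = -56$ ($z = \left(-7\right) 8 = -56$)
$m = -105$ ($m = 3 - \left(-3\right) 6 \cdot 2 \left(-3\right) = 3 - \left(-18\right) 2 \left(-3\right) = 3 - \left(-36\right) \left(-3\right) = 3 - 108 = -105$)
$\left(z + m\right) R{\left(2,-18 \right)} = \left(-56 - 105\right) 2 \left(-18\right) \left(18 + 2\right) = - 161 \cdot 2 \left(-18\right) 20 = \left(-161\right) \left(-720\right) = 115920$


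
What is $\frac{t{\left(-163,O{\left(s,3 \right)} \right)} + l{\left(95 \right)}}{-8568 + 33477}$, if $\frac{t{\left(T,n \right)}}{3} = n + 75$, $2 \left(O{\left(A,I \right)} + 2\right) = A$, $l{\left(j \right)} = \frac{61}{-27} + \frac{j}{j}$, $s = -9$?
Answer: $\frac{11029}{1345086} \approx 0.0081995$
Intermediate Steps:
$l{\left(j \right)} = - \frac{34}{27}$ ($l{\left(j \right)} = 61 \left(- \frac{1}{27}\right) + 1 = - \frac{61}{27} + 1 = - \frac{34}{27}$)
$O{\left(A,I \right)} = -2 + \frac{A}{2}$
$t{\left(T,n \right)} = 225 + 3 n$ ($t{\left(T,n \right)} = 3 \left(n + 75\right) = 3 \left(75 + n\right) = 225 + 3 n$)
$\frac{t{\left(-163,O{\left(s,3 \right)} \right)} + l{\left(95 \right)}}{-8568 + 33477} = \frac{\left(225 + 3 \left(-2 + \frac{1}{2} \left(-9\right)\right)\right) - \frac{34}{27}}{-8568 + 33477} = \frac{\left(225 + 3 \left(-2 - \frac{9}{2}\right)\right) - \frac{34}{27}}{24909} = \left(\left(225 + 3 \left(- \frac{13}{2}\right)\right) - \frac{34}{27}\right) \frac{1}{24909} = \left(\left(225 - \frac{39}{2}\right) - \frac{34}{27}\right) \frac{1}{24909} = \left(\frac{411}{2} - \frac{34}{27}\right) \frac{1}{24909} = \frac{11029}{54} \cdot \frac{1}{24909} = \frac{11029}{1345086}$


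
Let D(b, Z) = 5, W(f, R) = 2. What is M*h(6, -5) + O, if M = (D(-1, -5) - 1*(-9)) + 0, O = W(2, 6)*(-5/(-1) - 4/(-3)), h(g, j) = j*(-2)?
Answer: 458/3 ≈ 152.67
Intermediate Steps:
h(g, j) = -2*j
O = 38/3 (O = 2*(-5/(-1) - 4/(-3)) = 2*(-5*(-1) - 4*(-1/3)) = 2*(5 + 4/3) = 2*(19/3) = 38/3 ≈ 12.667)
M = 14 (M = (5 - 1*(-9)) + 0 = (5 + 9) + 0 = 14 + 0 = 14)
M*h(6, -5) + O = 14*(-2*(-5)) + 38/3 = 14*10 + 38/3 = 140 + 38/3 = 458/3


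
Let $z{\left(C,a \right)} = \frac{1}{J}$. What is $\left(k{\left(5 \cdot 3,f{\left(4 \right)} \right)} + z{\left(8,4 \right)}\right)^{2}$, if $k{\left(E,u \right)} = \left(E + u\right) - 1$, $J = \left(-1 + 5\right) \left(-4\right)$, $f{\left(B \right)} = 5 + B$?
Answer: $\frac{134689}{256} \approx 526.13$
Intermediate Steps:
$J = -16$ ($J = 4 \left(-4\right) = -16$)
$k{\left(E,u \right)} = -1 + E + u$
$z{\left(C,a \right)} = - \frac{1}{16}$ ($z{\left(C,a \right)} = \frac{1}{-16} = - \frac{1}{16}$)
$\left(k{\left(5 \cdot 3,f{\left(4 \right)} \right)} + z{\left(8,4 \right)}\right)^{2} = \left(\left(-1 + 5 \cdot 3 + \left(5 + 4\right)\right) - \frac{1}{16}\right)^{2} = \left(\left(-1 + 15 + 9\right) - \frac{1}{16}\right)^{2} = \left(23 - \frac{1}{16}\right)^{2} = \left(\frac{367}{16}\right)^{2} = \frac{134689}{256}$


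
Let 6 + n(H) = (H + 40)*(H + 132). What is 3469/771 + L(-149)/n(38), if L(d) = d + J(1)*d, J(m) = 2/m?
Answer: 15211163/3406278 ≈ 4.4656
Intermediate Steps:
n(H) = -6 + (40 + H)*(132 + H) (n(H) = -6 + (H + 40)*(H + 132) = -6 + (40 + H)*(132 + H))
L(d) = 3*d (L(d) = d + (2/1)*d = d + (2*1)*d = d + 2*d = 3*d)
3469/771 + L(-149)/n(38) = 3469/771 + (3*(-149))/(5274 + 38² + 172*38) = 3469*(1/771) - 447/(5274 + 1444 + 6536) = 3469/771 - 447/13254 = 3469/771 - 447*1/13254 = 3469/771 - 149/4418 = 15211163/3406278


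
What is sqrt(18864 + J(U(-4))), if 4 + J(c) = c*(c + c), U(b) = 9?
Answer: sqrt(19022) ≈ 137.92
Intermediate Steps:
J(c) = -4 + 2*c**2 (J(c) = -4 + c*(c + c) = -4 + c*(2*c) = -4 + 2*c**2)
sqrt(18864 + J(U(-4))) = sqrt(18864 + (-4 + 2*9**2)) = sqrt(18864 + (-4 + 2*81)) = sqrt(18864 + (-4 + 162)) = sqrt(18864 + 158) = sqrt(19022)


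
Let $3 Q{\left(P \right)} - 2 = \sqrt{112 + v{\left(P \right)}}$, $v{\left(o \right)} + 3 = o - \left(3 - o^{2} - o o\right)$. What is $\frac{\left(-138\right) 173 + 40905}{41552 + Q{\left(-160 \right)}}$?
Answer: $\frac{454939371}{1109968987} - \frac{7299 \sqrt{51146}}{2219937974} \approx 0.40912$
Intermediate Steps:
$v{\left(o \right)} = -6 + o + 2 o^{2}$ ($v{\left(o \right)} = -3 - \left(3 - o - o^{2} - o o\right) = -3 + \left(o + \left(\left(o^{2} + o^{2}\right) - 3\right)\right) = -3 + \left(o + \left(2 o^{2} - 3\right)\right) = -3 + \left(o + \left(-3 + 2 o^{2}\right)\right) = -3 + \left(-3 + o + 2 o^{2}\right) = -6 + o + 2 o^{2}$)
$Q{\left(P \right)} = \frac{2}{3} + \frac{\sqrt{106 + P + 2 P^{2}}}{3}$ ($Q{\left(P \right)} = \frac{2}{3} + \frac{\sqrt{112 + \left(-6 + P + 2 P^{2}\right)}}{3} = \frac{2}{3} + \frac{\sqrt{106 + P + 2 P^{2}}}{3}$)
$\frac{\left(-138\right) 173 + 40905}{41552 + Q{\left(-160 \right)}} = \frac{\left(-138\right) 173 + 40905}{41552 + \left(\frac{2}{3} + \frac{\sqrt{106 - 160 + 2 \left(-160\right)^{2}}}{3}\right)} = \frac{-23874 + 40905}{41552 + \left(\frac{2}{3} + \frac{\sqrt{106 - 160 + 2 \cdot 25600}}{3}\right)} = \frac{17031}{41552 + \left(\frac{2}{3} + \frac{\sqrt{106 - 160 + 51200}}{3}\right)} = \frac{17031}{41552 + \left(\frac{2}{3} + \frac{\sqrt{51146}}{3}\right)} = \frac{17031}{\frac{124658}{3} + \frac{\sqrt{51146}}{3}}$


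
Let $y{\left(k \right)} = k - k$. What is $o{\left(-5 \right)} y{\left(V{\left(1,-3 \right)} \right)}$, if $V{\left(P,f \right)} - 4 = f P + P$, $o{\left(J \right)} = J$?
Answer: $0$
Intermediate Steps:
$V{\left(P,f \right)} = 4 + P + P f$ ($V{\left(P,f \right)} = 4 + \left(f P + P\right) = 4 + \left(P f + P\right) = 4 + \left(P + P f\right) = 4 + P + P f$)
$y{\left(k \right)} = 0$
$o{\left(-5 \right)} y{\left(V{\left(1,-3 \right)} \right)} = \left(-5\right) 0 = 0$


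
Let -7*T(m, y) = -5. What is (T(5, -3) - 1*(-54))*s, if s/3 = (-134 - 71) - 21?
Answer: -259674/7 ≈ -37096.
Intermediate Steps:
T(m, y) = 5/7 (T(m, y) = -⅐*(-5) = 5/7)
s = -678 (s = 3*((-134 - 71) - 21) = 3*(-205 - 21) = 3*(-226) = -678)
(T(5, -3) - 1*(-54))*s = (5/7 - 1*(-54))*(-678) = (5/7 + 54)*(-678) = (383/7)*(-678) = -259674/7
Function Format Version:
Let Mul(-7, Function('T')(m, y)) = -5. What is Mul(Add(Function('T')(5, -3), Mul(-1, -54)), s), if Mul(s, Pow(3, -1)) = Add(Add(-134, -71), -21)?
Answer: Rational(-259674, 7) ≈ -37096.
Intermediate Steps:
Function('T')(m, y) = Rational(5, 7) (Function('T')(m, y) = Mul(Rational(-1, 7), -5) = Rational(5, 7))
s = -678 (s = Mul(3, Add(Add(-134, -71), -21)) = Mul(3, Add(-205, -21)) = Mul(3, -226) = -678)
Mul(Add(Function('T')(5, -3), Mul(-1, -54)), s) = Mul(Add(Rational(5, 7), Mul(-1, -54)), -678) = Mul(Add(Rational(5, 7), 54), -678) = Mul(Rational(383, 7), -678) = Rational(-259674, 7)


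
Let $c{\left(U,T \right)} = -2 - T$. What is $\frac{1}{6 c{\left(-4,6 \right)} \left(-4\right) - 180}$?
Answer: $\frac{1}{12} \approx 0.083333$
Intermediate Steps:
$\frac{1}{6 c{\left(-4,6 \right)} \left(-4\right) - 180} = \frac{1}{6 \left(-2 - 6\right) \left(-4\right) - 180} = \frac{1}{6 \left(-8\right) \left(-4\right) - 180} = \frac{1}{\left(-48\right) \left(-4\right) - 180} = \frac{1}{192 - 180} = \frac{1}{12}$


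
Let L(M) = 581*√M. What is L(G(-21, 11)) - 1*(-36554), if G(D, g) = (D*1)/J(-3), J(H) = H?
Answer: 36554 + 581*√7 ≈ 38091.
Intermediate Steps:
G(D, g) = -D/3 (G(D, g) = (D*1)/(-3) = D*(-⅓) = -D/3)
L(G(-21, 11)) - 1*(-36554) = 581*√(-⅓*(-21)) - 1*(-36554) = 581*√7 + 36554 = 36554 + 581*√7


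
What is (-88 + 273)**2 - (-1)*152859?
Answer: 187084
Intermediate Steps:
(-88 + 273)**2 - (-1)*152859 = 185**2 - 1*(-152859) = 34225 + 152859 = 187084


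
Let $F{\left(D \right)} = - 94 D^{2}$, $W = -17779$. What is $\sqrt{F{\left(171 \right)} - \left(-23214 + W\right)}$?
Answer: $i \sqrt{2707661} \approx 1645.5 i$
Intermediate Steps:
$\sqrt{F{\left(171 \right)} - \left(-23214 + W\right)} = \sqrt{- 94 \cdot 171^{2} + \left(23214 - -17779\right)} = \sqrt{\left(-94\right) 29241 + \left(23214 + 17779\right)} = \sqrt{-2748654 + 40993} = \sqrt{-2707661} = i \sqrt{2707661}$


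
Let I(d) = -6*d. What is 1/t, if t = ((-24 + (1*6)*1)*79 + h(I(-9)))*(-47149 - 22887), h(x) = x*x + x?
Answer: -1/108415728 ≈ -9.2238e-9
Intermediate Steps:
h(x) = x + x² (h(x) = x² + x = x + x²)
t = -108415728 (t = ((-24 + (1*6)*1)*79 + (-6*(-9))*(1 - 6*(-9)))*(-47149 - 22887) = ((-24 + 6*1)*79 + 54*(1 + 54))*(-70036) = ((-24 + 6)*79 + 54*55)*(-70036) = (-18*79 + 2970)*(-70036) = (-1422 + 2970)*(-70036) = 1548*(-70036) = -108415728)
1/t = 1/(-108415728) = -1/108415728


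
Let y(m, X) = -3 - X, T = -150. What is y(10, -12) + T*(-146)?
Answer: 21909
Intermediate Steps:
y(10, -12) + T*(-146) = (-3 - 1*(-12)) - 150*(-146) = (-3 + 12) + 21900 = 9 + 21900 = 21909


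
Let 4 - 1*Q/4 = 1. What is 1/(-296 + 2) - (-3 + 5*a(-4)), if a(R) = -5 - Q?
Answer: 25871/294 ≈ 87.997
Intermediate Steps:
Q = 12 (Q = 16 - 4*1 = 16 - 4 = 12)
a(R) = -17 (a(R) = -5 - 1*12 = -5 - 12 = -17)
1/(-296 + 2) - (-3 + 5*a(-4)) = 1/(-296 + 2) - (-3 + 5*(-17)) = 1/(-294) - (-3 - 85) = -1/294 - 1*(-88) = -1/294 + 88 = 25871/294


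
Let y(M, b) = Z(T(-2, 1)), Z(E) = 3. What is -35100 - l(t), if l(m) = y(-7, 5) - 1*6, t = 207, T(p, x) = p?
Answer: -35097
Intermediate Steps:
y(M, b) = 3
l(m) = -3 (l(m) = 3 - 1*6 = 3 - 6 = -3)
-35100 - l(t) = -35100 - 1*(-3) = -35100 + 3 = -35097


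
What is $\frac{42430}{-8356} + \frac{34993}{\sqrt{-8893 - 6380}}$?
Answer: $- \frac{21215}{4178} - \frac{34993 i \sqrt{1697}}{5091} \approx -5.0778 - 283.15 i$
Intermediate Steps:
$\frac{42430}{-8356} + \frac{34993}{\sqrt{-8893 - 6380}} = 42430 \left(- \frac{1}{8356}\right) + \frac{34993}{\sqrt{-15273}} = - \frac{21215}{4178} + \frac{34993}{3 i \sqrt{1697}} = - \frac{21215}{4178} + 34993 \left(- \frac{i \sqrt{1697}}{5091}\right) = - \frac{21215}{4178} - \frac{34993 i \sqrt{1697}}{5091}$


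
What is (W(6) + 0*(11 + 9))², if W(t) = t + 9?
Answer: 225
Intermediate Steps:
W(t) = 9 + t
(W(6) + 0*(11 + 9))² = ((9 + 6) + 0*(11 + 9))² = (15 + 0*20)² = (15 + 0)² = 15² = 225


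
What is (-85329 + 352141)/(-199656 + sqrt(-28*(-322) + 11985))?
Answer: -53270616672/39862497335 - 266812*sqrt(21001)/39862497335 ≈ -1.3373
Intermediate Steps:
(-85329 + 352141)/(-199656 + sqrt(-28*(-322) + 11985)) = 266812/(-199656 + sqrt(9016 + 11985)) = 266812/(-199656 + sqrt(21001))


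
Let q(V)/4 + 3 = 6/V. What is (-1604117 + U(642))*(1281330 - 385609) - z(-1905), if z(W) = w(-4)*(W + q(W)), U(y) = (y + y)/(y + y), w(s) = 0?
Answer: -1436840387636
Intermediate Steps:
q(V) = -12 + 24/V (q(V) = -12 + 4*(6/V) = -12 + 24/V)
U(y) = 1 (U(y) = (2*y)/((2*y)) = (2*y)*(1/(2*y)) = 1)
z(W) = 0 (z(W) = 0*(W + (-12 + 24/W)) = 0*(-12 + W + 24/W) = 0)
(-1604117 + U(642))*(1281330 - 385609) - z(-1905) = (-1604117 + 1)*(1281330 - 385609) - 1*0 = -1604116*895721 + 0 = -1436840387636 + 0 = -1436840387636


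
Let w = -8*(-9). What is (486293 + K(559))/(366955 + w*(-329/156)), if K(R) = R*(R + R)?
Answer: 14446315/4768441 ≈ 3.0296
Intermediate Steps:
K(R) = 2*R² (K(R) = R*(2*R) = 2*R²)
w = 72
(486293 + K(559))/(366955 + w*(-329/156)) = (486293 + 2*559²)/(366955 + 72*(-329/156)) = (486293 + 2*312481)/(366955 + 72*(-329*1/156)) = (486293 + 624962)/(366955 + 72*(-329/156)) = 1111255/(366955 - 1974/13) = 1111255/(4768441/13) = 1111255*(13/4768441) = 14446315/4768441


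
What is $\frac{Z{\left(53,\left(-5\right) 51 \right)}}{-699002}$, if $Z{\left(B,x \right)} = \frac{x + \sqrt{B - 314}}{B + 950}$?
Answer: $\frac{15}{41241118} - \frac{3 i \sqrt{29}}{701099006} \approx 3.6371 \cdot 10^{-7} - 2.3043 \cdot 10^{-8} i$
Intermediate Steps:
$Z{\left(B,x \right)} = \frac{x + \sqrt{-314 + B}}{950 + B}$
$\frac{Z{\left(53,\left(-5\right) 51 \right)}}{-699002} = \frac{\frac{1}{950 + 53} \left(\left(-5\right) 51 + \sqrt{-314 + 53}\right)}{-699002} = \frac{-255 + \sqrt{-261}}{1003} \left(- \frac{1}{699002}\right) = \frac{-255 + 3 i \sqrt{29}}{1003} \left(- \frac{1}{699002}\right) = \left(- \frac{15}{59} + \frac{3 i \sqrt{29}}{1003}\right) \left(- \frac{1}{699002}\right) = \frac{15}{41241118} - \frac{3 i \sqrt{29}}{701099006}$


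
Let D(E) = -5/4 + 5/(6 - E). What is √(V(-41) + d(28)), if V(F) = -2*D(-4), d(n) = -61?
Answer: I*√238/2 ≈ 7.7136*I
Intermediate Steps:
D(E) = -5/4 + 5/(6 - E) (D(E) = -5*¼ + 5/(6 - E) = -5/4 + 5/(6 - E))
V(F) = 3/2 (V(F) = -5*(2 - 1*(-4))/(2*(-6 - 4)) = -5*(2 + 4)/(2*(-10)) = -5*(-1)*6/(2*10) = -2*(-¾) = 3/2)
√(V(-41) + d(28)) = √(3/2 - 61) = √(-119/2) = I*√238/2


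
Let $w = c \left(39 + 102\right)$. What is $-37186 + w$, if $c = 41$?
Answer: $-31405$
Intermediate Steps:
$w = 5781$ ($w = 41 \left(39 + 102\right) = 41 \cdot 141 = 5781$)
$-37186 + w = -37186 + 5781 = -31405$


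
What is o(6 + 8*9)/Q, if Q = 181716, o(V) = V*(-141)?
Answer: -1833/30286 ≈ -0.060523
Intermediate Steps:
o(V) = -141*V
o(6 + 8*9)/Q = -141*(6 + 8*9)/181716 = -141*(6 + 72)*(1/181716) = -141*78*(1/181716) = -10998*1/181716 = -1833/30286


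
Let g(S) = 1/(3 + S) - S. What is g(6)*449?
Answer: -23797/9 ≈ -2644.1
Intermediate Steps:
g(6)*449 = ((1 - 1*6² - 3*6)/(3 + 6))*449 = ((1 - 1*36 - 18)/9)*449 = ((1 - 36 - 18)/9)*449 = ((⅑)*(-53))*449 = -53/9*449 = -23797/9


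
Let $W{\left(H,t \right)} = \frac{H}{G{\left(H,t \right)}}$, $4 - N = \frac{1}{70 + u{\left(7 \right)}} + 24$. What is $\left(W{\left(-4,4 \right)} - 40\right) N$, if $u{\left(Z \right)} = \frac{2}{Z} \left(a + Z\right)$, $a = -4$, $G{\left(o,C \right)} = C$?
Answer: $\frac{407007}{496} \approx 820.58$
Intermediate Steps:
$u{\left(Z \right)} = \frac{2 \left(-4 + Z\right)}{Z}$ ($u{\left(Z \right)} = \frac{2}{Z} \left(-4 + Z\right) = \frac{2 \left(-4 + Z\right)}{Z}$)
$N = - \frac{9927}{496}$ ($N = 4 - \left(\frac{1}{70 + \left(2 - \frac{8}{7}\right)} + 24\right) = 4 - \left(\frac{1}{70 + \frac{6}{7}} + 24\right) = 4 - \left(\frac{1}{\frac{496}{7}} + 24\right) = 4 - \left(\frac{7}{496} + 24\right) = 4 - \frac{11911}{496} = - \frac{9927}{496} \approx -20.014$)
$W{\left(H,t \right)} = \frac{H}{t}$
$\left(W{\left(-4,4 \right)} - 40\right) N = \left(- \frac{4}{4} - 40\right) \left(- \frac{9927}{496}\right) = \left(\left(-4\right) \frac{1}{4} - 40\right) \left(- \frac{9927}{496}\right) = \left(-1 - 40\right) \left(- \frac{9927}{496}\right) = \left(-41\right) \left(- \frac{9927}{496}\right) = \frac{407007}{496}$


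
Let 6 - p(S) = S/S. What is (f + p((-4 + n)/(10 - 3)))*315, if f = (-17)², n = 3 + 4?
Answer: 92610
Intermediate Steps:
n = 7
f = 289
p(S) = 5 (p(S) = 6 - S/S = 6 - 1*1 = 6 - 1 = 5)
(f + p((-4 + n)/(10 - 3)))*315 = (289 + 5)*315 = 294*315 = 92610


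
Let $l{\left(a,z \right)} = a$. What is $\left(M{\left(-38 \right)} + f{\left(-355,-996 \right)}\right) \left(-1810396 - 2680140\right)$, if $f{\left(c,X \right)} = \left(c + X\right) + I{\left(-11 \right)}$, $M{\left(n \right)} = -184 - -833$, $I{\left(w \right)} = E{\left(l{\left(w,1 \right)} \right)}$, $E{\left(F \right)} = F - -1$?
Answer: $3197261632$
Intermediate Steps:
$E{\left(F \right)} = 1 + F$ ($E{\left(F \right)} = F + 1 = 1 + F$)
$I{\left(w \right)} = 1 + w$
$M{\left(n \right)} = 649$ ($M{\left(n \right)} = -184 + 833 = 649$)
$f{\left(c,X \right)} = -10 + X + c$ ($f{\left(c,X \right)} = \left(c + X\right) + \left(1 - 11\right) = \left(X + c\right) - 10 = -10 + X + c$)
$\left(M{\left(-38 \right)} + f{\left(-355,-996 \right)}\right) \left(-1810396 - 2680140\right) = \left(649 - 1361\right) \left(-1810396 - 2680140\right) = \left(649 - 1361\right) \left(-4490536\right) = \left(-712\right) \left(-4490536\right) = 3197261632$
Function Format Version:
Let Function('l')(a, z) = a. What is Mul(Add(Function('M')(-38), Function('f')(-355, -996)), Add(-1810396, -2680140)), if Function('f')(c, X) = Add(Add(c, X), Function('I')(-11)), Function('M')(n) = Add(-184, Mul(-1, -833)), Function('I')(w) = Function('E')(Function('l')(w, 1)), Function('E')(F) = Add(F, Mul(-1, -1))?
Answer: 3197261632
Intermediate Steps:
Function('E')(F) = Add(1, F) (Function('E')(F) = Add(F, 1) = Add(1, F))
Function('I')(w) = Add(1, w)
Function('M')(n) = 649 (Function('M')(n) = Add(-184, 833) = 649)
Function('f')(c, X) = Add(-10, X, c) (Function('f')(c, X) = Add(Add(c, X), Add(1, -11)) = Add(Add(X, c), -10) = Add(-10, X, c))
Mul(Add(Function('M')(-38), Function('f')(-355, -996)), Add(-1810396, -2680140)) = Mul(Add(649, Add(-10, -996, -355)), Add(-1810396, -2680140)) = Mul(Add(649, -1361), -4490536) = Mul(-712, -4490536) = 3197261632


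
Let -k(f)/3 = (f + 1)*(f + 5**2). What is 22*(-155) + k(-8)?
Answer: -3053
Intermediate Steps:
k(f) = -3*(1 + f)*(25 + f) (k(f) = -3*(f + 1)*(f + 5**2) = -3*(1 + f)*(f + 25) = -3*(1 + f)*(25 + f))
22*(-155) + k(-8) = 22*(-155) + (-75 - 78*(-8) - 3*(-8)**2) = -3410 + (-75 + 624 - 3*64) = -3410 + (-75 + 624 - 192) = -3410 + 357 = -3053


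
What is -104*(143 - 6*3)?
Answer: -13000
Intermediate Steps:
-104*(143 - 6*3) = -104*(143 - 18) = -104*125 = -13000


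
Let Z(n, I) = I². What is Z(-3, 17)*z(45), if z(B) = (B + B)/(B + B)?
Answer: 289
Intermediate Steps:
z(B) = 1 (z(B) = (2*B)/((2*B)) = (2*B)*(1/(2*B)) = 1)
Z(-3, 17)*z(45) = 17²*1 = 289*1 = 289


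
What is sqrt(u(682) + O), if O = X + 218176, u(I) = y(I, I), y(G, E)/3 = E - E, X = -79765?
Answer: 39*sqrt(91) ≈ 372.04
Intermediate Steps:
y(G, E) = 0 (y(G, E) = 3*(E - E) = 3*0 = 0)
u(I) = 0
O = 138411 (O = -79765 + 218176 = 138411)
sqrt(u(682) + O) = sqrt(0 + 138411) = sqrt(138411) = 39*sqrt(91)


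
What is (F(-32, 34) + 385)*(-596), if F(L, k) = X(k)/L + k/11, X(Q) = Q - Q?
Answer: -2544324/11 ≈ -2.3130e+5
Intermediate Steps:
X(Q) = 0
F(L, k) = k/11 (F(L, k) = 0/L + k/11 = 0 + k*(1/11) = 0 + k/11 = k/11)
(F(-32, 34) + 385)*(-596) = ((1/11)*34 + 385)*(-596) = (34/11 + 385)*(-596) = (4269/11)*(-596) = -2544324/11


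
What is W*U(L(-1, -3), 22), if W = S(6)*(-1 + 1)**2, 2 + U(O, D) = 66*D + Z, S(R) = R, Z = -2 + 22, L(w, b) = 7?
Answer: 0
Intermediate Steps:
Z = 20
U(O, D) = 18 + 66*D (U(O, D) = -2 + (66*D + 20) = -2 + (20 + 66*D) = 18 + 66*D)
W = 0 (W = 6*(-1 + 1)**2 = 6*0**2 = 6*0 = 0)
W*U(L(-1, -3), 22) = 0*(18 + 66*22) = 0*(18 + 1452) = 0*1470 = 0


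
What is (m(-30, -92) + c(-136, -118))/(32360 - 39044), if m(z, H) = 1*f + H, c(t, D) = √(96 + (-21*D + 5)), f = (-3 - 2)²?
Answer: 67/6684 - √2579/6684 ≈ 0.0024261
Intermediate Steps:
f = 25 (f = (-5)² = 25)
c(t, D) = √(101 - 21*D) (c(t, D) = √(96 + (5 - 21*D)) = √(101 - 21*D))
m(z, H) = 25 + H (m(z, H) = 1*25 + H = 25 + H)
(m(-30, -92) + c(-136, -118))/(32360 - 39044) = ((25 - 92) + √(101 - 21*(-118)))/(32360 - 39044) = (-67 + √(101 + 2478))/(-6684) = (-67 + √2579)*(-1/6684) = 67/6684 - √2579/6684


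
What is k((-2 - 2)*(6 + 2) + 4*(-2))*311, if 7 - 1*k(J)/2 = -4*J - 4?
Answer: -92678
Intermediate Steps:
k(J) = 22 + 8*J (k(J) = 14 - 2*(-4*J - 4) = 14 - 2*(-4 - 4*J) = 14 + (8 + 8*J) = 22 + 8*J)
k((-2 - 2)*(6 + 2) + 4*(-2))*311 = (22 + 8*((-2 - 2)*(6 + 2) + 4*(-2)))*311 = (22 + 8*(-4*8 - 8))*311 = (22 + 8*(-32 - 8))*311 = (22 + 8*(-40))*311 = (22 - 320)*311 = -298*311 = -92678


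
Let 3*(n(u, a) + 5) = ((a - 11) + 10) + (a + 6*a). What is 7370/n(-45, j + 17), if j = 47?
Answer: 11055/248 ≈ 44.577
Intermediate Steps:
n(u, a) = -16/3 + 8*a/3 (n(u, a) = -5 + (((a - 11) + 10) + (a + 6*a))/3 = -5 + (((-11 + a) + 10) + 7*a)/3 = -5 + ((-1 + a) + 7*a)/3 = -5 + (-1 + 8*a)/3 = -5 + (-⅓ + 8*a/3) = -16/3 + 8*a/3)
7370/n(-45, j + 17) = 7370/(-16/3 + 8*(47 + 17)/3) = 7370/(-16/3 + (8/3)*64) = 7370/(-16/3 + 512/3) = 7370/(496/3) = 7370*(3/496) = 11055/248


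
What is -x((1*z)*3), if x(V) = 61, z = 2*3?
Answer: -61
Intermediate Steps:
z = 6
-x((1*z)*3) = -1*61 = -61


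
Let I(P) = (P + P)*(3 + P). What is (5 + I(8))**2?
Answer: 32761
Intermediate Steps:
I(P) = 2*P*(3 + P) (I(P) = (2*P)*(3 + P) = 2*P*(3 + P))
(5 + I(8))**2 = (5 + 2*8*(3 + 8))**2 = (5 + 2*8*11)**2 = (5 + 176)**2 = 181**2 = 32761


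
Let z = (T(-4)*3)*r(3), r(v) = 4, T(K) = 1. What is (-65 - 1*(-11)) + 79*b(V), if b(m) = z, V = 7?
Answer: 894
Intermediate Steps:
z = 12 (z = (1*3)*4 = 3*4 = 12)
b(m) = 12
(-65 - 1*(-11)) + 79*b(V) = (-65 - 1*(-11)) + 79*12 = (-65 + 11) + 948 = -54 + 948 = 894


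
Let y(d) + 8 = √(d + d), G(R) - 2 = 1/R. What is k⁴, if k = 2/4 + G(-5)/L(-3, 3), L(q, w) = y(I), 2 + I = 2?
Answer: 14641/2560000 ≈ 0.0057191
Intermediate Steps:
I = 0 (I = -2 + 2 = 0)
G(R) = 2 + 1/R
y(d) = -8 + √2*√d (y(d) = -8 + √(d + d) = -8 + √(2*d) = -8 + √2*√d)
L(q, w) = -8 (L(q, w) = -8 + √2*√0 = -8 + √2*0 = -8 + 0 = -8)
k = 11/40 (k = 2/4 + (2 + 1/(-5))/(-8) = 2*(¼) + (2 - ⅕)*(-⅛) = ½ + (9/5)*(-⅛) = ½ - 9/40 = 11/40 ≈ 0.27500)
k⁴ = (11/40)⁴ = 14641/2560000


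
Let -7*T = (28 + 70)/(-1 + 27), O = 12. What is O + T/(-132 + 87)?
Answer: 7027/585 ≈ 12.012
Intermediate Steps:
T = -7/13 (T = -(28 + 70)/(7*(-1 + 27)) = -14/26 = -1/7*49/13 = -7/13 ≈ -0.53846)
O + T/(-132 + 87) = 12 - 7/(13*(-132 + 87)) = 12 - 7/13/(-45) = 12 - 7/13*(-1/45) = 12 + 7/585 = 7027/585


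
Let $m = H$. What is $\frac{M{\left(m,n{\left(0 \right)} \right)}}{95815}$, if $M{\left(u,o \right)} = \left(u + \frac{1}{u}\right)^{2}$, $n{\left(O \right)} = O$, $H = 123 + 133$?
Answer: $\frac{4295098369}{6279331840} \approx 0.68401$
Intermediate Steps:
$H = 256$
$m = 256$
$\frac{M{\left(m,n{\left(0 \right)} \right)}}{95815} = \frac{\frac{1}{65536} \left(1 + 256^{2}\right)^{2}}{95815} = \frac{\left(1 + 65536\right)^{2}}{65536} \cdot \frac{1}{95815} = \frac{65537^{2}}{65536} \cdot \frac{1}{95815} = \frac{1}{65536} \cdot 4295098369 \cdot \frac{1}{95815} = \frac{4295098369}{65536} \cdot \frac{1}{95815} = \frac{4295098369}{6279331840}$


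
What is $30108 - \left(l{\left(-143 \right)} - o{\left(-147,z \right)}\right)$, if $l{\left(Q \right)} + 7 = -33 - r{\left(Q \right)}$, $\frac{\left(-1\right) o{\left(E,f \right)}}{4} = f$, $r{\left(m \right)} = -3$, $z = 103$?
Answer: $29733$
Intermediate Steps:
$o{\left(E,f \right)} = - 4 f$
$l{\left(Q \right)} = -37$ ($l{\left(Q \right)} = -7 - 30 = -37$)
$30108 - \left(l{\left(-143 \right)} - o{\left(-147,z \right)}\right) = 30108 - \left(-37 - \left(-4\right) 103\right) = 30108 - \left(-37 - -412\right) = 30108 - \left(-37 + 412\right) = 30108 - 375 = 29733$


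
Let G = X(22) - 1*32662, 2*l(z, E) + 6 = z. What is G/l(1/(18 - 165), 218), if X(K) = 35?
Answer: 9592338/883 ≈ 10863.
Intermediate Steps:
l(z, E) = -3 + z/2
G = -32627 (G = 35 - 1*32662 = 35 - 32662 = -32627)
G/l(1/(18 - 165), 218) = -32627/(-3 + 1/(2*(18 - 165))) = -32627/(-3 + (½)/(-147)) = -32627/(-3 + (½)*(-1/147)) = -32627/(-3 - 1/294) = -32627/(-883/294) = -32627*(-294/883) = 9592338/883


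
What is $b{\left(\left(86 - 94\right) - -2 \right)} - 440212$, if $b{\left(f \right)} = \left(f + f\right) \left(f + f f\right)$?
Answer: $-440572$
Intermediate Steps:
$b{\left(f \right)} = 2 f \left(f + f^{2}\right)$
$b{\left(\left(86 - 94\right) - -2 \right)} - 440212 = 2 \left(\left(86 - 94\right) - -2\right)^{2} \left(1 + \left(\left(86 - 94\right) - -2\right)\right) - 440212 = 2 \left(\left(86 - 94\right) + 2\right)^{2} \left(1 + \left(\left(86 - 94\right) + 2\right)\right) - 440212 = 2 \left(-8 + 2\right)^{2} \left(1 + \left(-8 + 2\right)\right) - 440212 = 2 \left(-6\right)^{2} \left(1 - 6\right) - 440212 = 2 \cdot 36 \left(-5\right) - 440212 = -360 - 440212 = -440572$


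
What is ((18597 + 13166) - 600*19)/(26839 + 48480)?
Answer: 20363/75319 ≈ 0.27036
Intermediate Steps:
((18597 + 13166) - 600*19)/(26839 + 48480) = (31763 - 1*11400)/75319 = (31763 - 11400)*(1/75319) = 20363*(1/75319) = 20363/75319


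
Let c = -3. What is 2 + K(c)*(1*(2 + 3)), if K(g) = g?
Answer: -13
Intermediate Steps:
2 + K(c)*(1*(2 + 3)) = 2 - 3*(2 + 3) = 2 - 3*5 = 2 - 15 = -13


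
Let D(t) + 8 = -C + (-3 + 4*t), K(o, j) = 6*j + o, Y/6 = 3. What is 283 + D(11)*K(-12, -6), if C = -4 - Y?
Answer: -2357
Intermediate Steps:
Y = 18 (Y = 6*3 = 18)
K(o, j) = o + 6*j
C = -22 (C = -4 - 1*18 = -4 - 18 = -22)
D(t) = 11 + 4*t (D(t) = -8 + (-1*(-22) + (-3 + 4*t)) = -8 + (22 + (-3 + 4*t)) = -8 + (19 + 4*t) = 11 + 4*t)
283 + D(11)*K(-12, -6) = 283 + (11 + 4*11)*(-12 + 6*(-6)) = 283 + (11 + 44)*(-12 - 36) = 283 + 55*(-48) = 283 - 2640 = -2357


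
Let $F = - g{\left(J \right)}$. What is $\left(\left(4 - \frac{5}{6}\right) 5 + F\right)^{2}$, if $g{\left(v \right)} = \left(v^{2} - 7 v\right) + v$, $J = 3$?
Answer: $\frac{22201}{36} \approx 616.69$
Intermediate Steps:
$g{\left(v \right)} = v^{2} - 6 v$
$F = 9$ ($F = - 3 \left(-6 + 3\right) = - 3 \left(-3\right) = \left(-1\right) \left(-9\right) = 9$)
$\left(\left(4 - \frac{5}{6}\right) 5 + F\right)^{2} = \left(\left(4 - \frac{5}{6}\right) 5 + 9\right)^{2} = \left(\frac{19}{6} \cdot 5 + 9\right)^{2} = \left(\frac{95}{6} + 9\right)^{2} = \left(\frac{149}{6}\right)^{2} = \frac{22201}{36}$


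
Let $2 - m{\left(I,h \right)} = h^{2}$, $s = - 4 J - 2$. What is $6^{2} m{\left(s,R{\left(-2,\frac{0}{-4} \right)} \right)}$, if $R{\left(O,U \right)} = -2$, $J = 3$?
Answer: $-72$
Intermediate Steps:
$s = -14$ ($s = \left(-4\right) 3 - 2 = -12 - 2 = -14$)
$m{\left(I,h \right)} = 2 - h^{2}$
$6^{2} m{\left(s,R{\left(-2,\frac{0}{-4} \right)} \right)} = 6^{2} \left(2 - \left(-2\right)^{2}\right) = 36 \left(2 - 4\right) = 36 \left(-2\right) = -72$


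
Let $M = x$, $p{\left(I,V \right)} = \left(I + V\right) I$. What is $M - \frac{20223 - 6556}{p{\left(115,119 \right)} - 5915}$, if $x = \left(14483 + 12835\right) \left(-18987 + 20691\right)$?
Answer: $\frac{977314548973}{20995} \approx 4.655 \cdot 10^{7}$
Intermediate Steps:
$p{\left(I,V \right)} = I \left(I + V\right)$
$x = 46549872$ ($x = 27318 \cdot 1704 = 46549872$)
$M = 46549872$
$M - \frac{20223 - 6556}{p{\left(115,119 \right)} - 5915} = 46549872 - \frac{20223 - 6556}{115 \left(115 + 119\right) - 5915} = 46549872 - \frac{13667}{115 \cdot 234 - 5915} = 46549872 - \frac{13667}{26910 - 5915} = 46549872 - \frac{13667}{20995} = \frac{977314548973}{20995}$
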